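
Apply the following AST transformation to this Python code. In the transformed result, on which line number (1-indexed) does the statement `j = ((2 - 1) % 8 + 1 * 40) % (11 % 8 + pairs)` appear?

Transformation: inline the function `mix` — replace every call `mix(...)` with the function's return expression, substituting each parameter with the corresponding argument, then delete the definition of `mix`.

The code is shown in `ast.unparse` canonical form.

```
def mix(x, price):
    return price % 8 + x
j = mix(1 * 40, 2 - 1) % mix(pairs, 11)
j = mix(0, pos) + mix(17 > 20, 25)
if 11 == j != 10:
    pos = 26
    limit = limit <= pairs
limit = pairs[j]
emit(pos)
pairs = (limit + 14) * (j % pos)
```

1

Transformed code:
j = ((2 - 1) % 8 + 1 * 40) % (11 % 8 + pairs)
j = pos % 8 + 0 + (25 % 8 + (17 > 20))
if 11 == j != 10:
    pos = 26
    limit = limit <= pairs
limit = pairs[j]
emit(pos)
pairs = (limit + 14) * (j % pos)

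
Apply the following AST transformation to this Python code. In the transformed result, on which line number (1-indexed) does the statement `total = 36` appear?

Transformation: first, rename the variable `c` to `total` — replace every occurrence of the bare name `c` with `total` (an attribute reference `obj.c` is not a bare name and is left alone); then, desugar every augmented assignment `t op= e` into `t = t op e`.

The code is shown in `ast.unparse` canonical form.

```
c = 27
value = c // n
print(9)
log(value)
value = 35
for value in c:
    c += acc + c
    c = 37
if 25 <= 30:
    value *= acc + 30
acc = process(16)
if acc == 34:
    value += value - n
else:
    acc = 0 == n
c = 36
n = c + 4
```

Transformed code:
total = 27
value = total // n
print(9)
log(value)
value = 35
for value in total:
    total = total + (acc + total)
    total = 37
if 25 <= 30:
    value = value * (acc + 30)
acc = process(16)
if acc == 34:
    value = value + (value - n)
else:
    acc = 0 == n
total = 36
n = total + 4

16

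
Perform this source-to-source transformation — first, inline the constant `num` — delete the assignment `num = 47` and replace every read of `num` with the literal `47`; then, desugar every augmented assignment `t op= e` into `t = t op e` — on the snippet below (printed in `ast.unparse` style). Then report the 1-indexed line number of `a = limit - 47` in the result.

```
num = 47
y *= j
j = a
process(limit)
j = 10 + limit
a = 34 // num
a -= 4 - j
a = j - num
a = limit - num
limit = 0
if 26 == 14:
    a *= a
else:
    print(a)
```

Transformed code:
y = y * j
j = a
process(limit)
j = 10 + limit
a = 34 // 47
a = a - (4 - j)
a = j - 47
a = limit - 47
limit = 0
if 26 == 14:
    a = a * a
else:
    print(a)

8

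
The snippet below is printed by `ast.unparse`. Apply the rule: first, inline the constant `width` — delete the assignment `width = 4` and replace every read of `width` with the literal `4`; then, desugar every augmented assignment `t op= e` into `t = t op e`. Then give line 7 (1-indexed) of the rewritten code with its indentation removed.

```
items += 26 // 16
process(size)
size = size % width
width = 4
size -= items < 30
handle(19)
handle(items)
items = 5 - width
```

Transformed code:
items = items + 26 // 16
process(size)
size = size % 4
size = size - (items < 30)
handle(19)
handle(items)
items = 5 - 4

items = 5 - 4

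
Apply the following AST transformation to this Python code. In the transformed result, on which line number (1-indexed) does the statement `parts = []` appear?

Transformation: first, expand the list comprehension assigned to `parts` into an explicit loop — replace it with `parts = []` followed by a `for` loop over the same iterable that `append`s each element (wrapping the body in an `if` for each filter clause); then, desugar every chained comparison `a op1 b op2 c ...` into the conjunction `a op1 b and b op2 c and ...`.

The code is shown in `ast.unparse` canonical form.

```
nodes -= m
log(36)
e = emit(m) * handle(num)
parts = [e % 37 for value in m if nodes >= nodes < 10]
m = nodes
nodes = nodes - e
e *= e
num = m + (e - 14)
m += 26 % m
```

4

Transformed code:
nodes -= m
log(36)
e = emit(m) * handle(num)
parts = []
for value in m:
    if nodes >= nodes and nodes < 10:
        parts.append(e % 37)
m = nodes
nodes = nodes - e
e *= e
num = m + (e - 14)
m += 26 % m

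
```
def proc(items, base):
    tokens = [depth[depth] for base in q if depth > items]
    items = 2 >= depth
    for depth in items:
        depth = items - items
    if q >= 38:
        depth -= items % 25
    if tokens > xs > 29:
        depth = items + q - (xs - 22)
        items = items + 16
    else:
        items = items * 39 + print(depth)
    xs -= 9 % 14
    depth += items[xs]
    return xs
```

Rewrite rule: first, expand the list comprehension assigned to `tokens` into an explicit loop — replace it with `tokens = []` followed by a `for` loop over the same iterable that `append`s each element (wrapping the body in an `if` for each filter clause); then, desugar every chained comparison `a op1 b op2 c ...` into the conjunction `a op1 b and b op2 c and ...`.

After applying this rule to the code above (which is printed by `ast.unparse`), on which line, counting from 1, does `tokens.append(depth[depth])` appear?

5

Transformed code:
def proc(items, base):
    tokens = []
    for base in q:
        if depth > items:
            tokens.append(depth[depth])
    items = 2 >= depth
    for depth in items:
        depth = items - items
    if q >= 38:
        depth -= items % 25
    if tokens > xs and xs > 29:
        depth = items + q - (xs - 22)
        items = items + 16
    else:
        items = items * 39 + print(depth)
    xs -= 9 % 14
    depth += items[xs]
    return xs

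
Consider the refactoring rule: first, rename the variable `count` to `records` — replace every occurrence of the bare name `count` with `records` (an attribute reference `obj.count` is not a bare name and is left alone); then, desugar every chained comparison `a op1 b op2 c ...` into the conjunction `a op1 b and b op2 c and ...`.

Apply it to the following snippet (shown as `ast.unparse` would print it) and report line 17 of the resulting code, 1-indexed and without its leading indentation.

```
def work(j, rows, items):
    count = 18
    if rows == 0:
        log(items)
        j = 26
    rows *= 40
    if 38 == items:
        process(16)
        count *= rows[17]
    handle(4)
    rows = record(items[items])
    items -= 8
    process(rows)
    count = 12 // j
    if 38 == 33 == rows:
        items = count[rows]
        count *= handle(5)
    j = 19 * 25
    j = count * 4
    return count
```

records *= handle(5)

Transformed code:
def work(j, rows, items):
    records = 18
    if rows == 0:
        log(items)
        j = 26
    rows *= 40
    if 38 == items:
        process(16)
        records *= rows[17]
    handle(4)
    rows = record(items[items])
    items -= 8
    process(rows)
    records = 12 // j
    if 38 == 33 and 33 == rows:
        items = records[rows]
        records *= handle(5)
    j = 19 * 25
    j = records * 4
    return records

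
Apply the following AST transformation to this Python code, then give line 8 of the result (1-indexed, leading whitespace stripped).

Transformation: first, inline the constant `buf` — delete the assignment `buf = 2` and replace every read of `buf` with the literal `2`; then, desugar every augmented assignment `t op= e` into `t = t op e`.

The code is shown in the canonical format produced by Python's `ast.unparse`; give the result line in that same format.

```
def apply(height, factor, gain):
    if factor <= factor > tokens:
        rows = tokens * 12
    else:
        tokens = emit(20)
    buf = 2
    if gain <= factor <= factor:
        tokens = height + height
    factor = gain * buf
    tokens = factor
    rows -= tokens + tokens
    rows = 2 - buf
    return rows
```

factor = gain * 2

Transformed code:
def apply(height, factor, gain):
    if factor <= factor > tokens:
        rows = tokens * 12
    else:
        tokens = emit(20)
    if gain <= factor <= factor:
        tokens = height + height
    factor = gain * 2
    tokens = factor
    rows = rows - (tokens + tokens)
    rows = 2 - 2
    return rows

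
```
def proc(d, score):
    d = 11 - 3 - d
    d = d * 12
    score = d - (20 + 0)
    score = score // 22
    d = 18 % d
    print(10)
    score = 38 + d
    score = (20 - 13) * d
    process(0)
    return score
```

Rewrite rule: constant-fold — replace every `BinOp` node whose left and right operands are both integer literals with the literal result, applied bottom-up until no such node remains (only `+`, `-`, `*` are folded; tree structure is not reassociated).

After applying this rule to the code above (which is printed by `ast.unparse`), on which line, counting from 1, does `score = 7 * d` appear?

9

Transformed code:
def proc(d, score):
    d = 8 - d
    d = d * 12
    score = d - 20
    score = score // 22
    d = 18 % d
    print(10)
    score = 38 + d
    score = 7 * d
    process(0)
    return score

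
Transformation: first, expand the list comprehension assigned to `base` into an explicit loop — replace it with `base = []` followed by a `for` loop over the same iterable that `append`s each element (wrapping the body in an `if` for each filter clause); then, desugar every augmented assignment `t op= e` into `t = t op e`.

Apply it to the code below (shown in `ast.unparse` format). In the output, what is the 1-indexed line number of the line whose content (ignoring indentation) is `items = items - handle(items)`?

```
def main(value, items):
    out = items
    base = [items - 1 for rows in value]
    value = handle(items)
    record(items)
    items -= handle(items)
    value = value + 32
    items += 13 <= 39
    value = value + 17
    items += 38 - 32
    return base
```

Transformed code:
def main(value, items):
    out = items
    base = []
    for rows in value:
        base.append(items - 1)
    value = handle(items)
    record(items)
    items = items - handle(items)
    value = value + 32
    items = items + (13 <= 39)
    value = value + 17
    items = items + (38 - 32)
    return base

8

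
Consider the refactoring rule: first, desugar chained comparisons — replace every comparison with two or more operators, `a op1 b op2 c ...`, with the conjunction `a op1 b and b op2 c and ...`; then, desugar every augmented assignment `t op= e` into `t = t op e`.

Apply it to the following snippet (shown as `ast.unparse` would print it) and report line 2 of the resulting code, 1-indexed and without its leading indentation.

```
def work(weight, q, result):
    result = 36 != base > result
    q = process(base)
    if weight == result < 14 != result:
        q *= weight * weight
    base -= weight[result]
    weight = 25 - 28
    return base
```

Transformed code:
def work(weight, q, result):
    result = 36 != base and base > result
    q = process(base)
    if weight == result and result < 14 and (14 != result):
        q = q * (weight * weight)
    base = base - weight[result]
    weight = 25 - 28
    return base

result = 36 != base and base > result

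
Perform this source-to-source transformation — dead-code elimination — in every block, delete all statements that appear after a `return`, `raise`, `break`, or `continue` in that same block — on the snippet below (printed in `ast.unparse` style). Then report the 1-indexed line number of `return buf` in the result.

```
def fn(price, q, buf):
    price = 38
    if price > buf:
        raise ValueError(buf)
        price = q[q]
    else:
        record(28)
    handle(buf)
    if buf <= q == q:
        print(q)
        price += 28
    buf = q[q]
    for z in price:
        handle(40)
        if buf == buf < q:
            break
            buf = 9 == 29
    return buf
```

16

Transformed code:
def fn(price, q, buf):
    price = 38
    if price > buf:
        raise ValueError(buf)
    else:
        record(28)
    handle(buf)
    if buf <= q == q:
        print(q)
        price += 28
    buf = q[q]
    for z in price:
        handle(40)
        if buf == buf < q:
            break
    return buf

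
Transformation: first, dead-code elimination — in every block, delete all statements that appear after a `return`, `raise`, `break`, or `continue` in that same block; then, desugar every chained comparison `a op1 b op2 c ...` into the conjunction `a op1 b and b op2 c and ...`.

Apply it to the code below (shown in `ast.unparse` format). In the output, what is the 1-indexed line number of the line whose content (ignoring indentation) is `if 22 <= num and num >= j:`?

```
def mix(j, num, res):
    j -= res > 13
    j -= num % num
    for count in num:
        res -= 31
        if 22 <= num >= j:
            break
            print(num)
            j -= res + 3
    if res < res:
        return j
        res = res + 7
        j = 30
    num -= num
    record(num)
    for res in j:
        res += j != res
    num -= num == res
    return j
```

Transformed code:
def mix(j, num, res):
    j -= res > 13
    j -= num % num
    for count in num:
        res -= 31
        if 22 <= num and num >= j:
            break
    if res < res:
        return j
    num -= num
    record(num)
    for res in j:
        res += j != res
    num -= num == res
    return j

6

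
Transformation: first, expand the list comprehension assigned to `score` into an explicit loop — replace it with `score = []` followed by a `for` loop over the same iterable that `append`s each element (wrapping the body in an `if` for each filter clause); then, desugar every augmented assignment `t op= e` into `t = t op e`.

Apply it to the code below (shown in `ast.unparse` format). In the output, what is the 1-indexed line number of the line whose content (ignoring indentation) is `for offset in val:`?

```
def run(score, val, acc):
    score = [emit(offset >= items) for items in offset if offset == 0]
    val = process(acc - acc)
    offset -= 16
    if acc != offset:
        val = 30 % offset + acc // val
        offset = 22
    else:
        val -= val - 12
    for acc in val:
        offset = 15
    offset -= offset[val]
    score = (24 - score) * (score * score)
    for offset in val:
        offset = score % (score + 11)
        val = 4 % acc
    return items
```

17

Transformed code:
def run(score, val, acc):
    score = []
    for items in offset:
        if offset == 0:
            score.append(emit(offset >= items))
    val = process(acc - acc)
    offset = offset - 16
    if acc != offset:
        val = 30 % offset + acc // val
        offset = 22
    else:
        val = val - (val - 12)
    for acc in val:
        offset = 15
    offset = offset - offset[val]
    score = (24 - score) * (score * score)
    for offset in val:
        offset = score % (score + 11)
        val = 4 % acc
    return items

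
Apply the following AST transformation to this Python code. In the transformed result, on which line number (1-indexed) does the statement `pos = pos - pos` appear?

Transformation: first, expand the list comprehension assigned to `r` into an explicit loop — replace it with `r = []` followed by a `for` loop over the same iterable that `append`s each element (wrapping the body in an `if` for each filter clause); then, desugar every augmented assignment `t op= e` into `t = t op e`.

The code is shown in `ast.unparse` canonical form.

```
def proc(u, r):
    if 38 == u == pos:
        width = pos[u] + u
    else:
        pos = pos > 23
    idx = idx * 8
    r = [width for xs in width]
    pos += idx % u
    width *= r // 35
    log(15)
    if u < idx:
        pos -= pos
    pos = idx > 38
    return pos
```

Transformed code:
def proc(u, r):
    if 38 == u == pos:
        width = pos[u] + u
    else:
        pos = pos > 23
    idx = idx * 8
    r = []
    for xs in width:
        r.append(width)
    pos = pos + idx % u
    width = width * (r // 35)
    log(15)
    if u < idx:
        pos = pos - pos
    pos = idx > 38
    return pos

14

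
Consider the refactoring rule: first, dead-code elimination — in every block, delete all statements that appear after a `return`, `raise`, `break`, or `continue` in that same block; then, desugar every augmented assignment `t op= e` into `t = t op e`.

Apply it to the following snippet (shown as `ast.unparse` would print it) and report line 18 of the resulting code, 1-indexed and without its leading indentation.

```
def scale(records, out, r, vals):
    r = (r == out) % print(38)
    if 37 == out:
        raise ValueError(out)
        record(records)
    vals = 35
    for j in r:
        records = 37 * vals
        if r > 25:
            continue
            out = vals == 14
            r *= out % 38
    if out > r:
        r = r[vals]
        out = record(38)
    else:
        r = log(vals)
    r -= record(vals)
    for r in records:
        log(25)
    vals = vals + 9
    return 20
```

Transformed code:
def scale(records, out, r, vals):
    r = (r == out) % print(38)
    if 37 == out:
        raise ValueError(out)
    vals = 35
    for j in r:
        records = 37 * vals
        if r > 25:
            continue
    if out > r:
        r = r[vals]
        out = record(38)
    else:
        r = log(vals)
    r = r - record(vals)
    for r in records:
        log(25)
    vals = vals + 9
    return 20

vals = vals + 9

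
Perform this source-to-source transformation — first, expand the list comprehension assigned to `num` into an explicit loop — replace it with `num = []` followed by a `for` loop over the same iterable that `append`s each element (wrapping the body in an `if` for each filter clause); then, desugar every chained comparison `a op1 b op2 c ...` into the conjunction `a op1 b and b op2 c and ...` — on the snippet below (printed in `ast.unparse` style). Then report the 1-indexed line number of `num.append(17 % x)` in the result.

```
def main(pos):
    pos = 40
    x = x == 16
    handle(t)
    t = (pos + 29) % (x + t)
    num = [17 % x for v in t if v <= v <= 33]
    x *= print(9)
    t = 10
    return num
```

9

Transformed code:
def main(pos):
    pos = 40
    x = x == 16
    handle(t)
    t = (pos + 29) % (x + t)
    num = []
    for v in t:
        if v <= v and v <= 33:
            num.append(17 % x)
    x *= print(9)
    t = 10
    return num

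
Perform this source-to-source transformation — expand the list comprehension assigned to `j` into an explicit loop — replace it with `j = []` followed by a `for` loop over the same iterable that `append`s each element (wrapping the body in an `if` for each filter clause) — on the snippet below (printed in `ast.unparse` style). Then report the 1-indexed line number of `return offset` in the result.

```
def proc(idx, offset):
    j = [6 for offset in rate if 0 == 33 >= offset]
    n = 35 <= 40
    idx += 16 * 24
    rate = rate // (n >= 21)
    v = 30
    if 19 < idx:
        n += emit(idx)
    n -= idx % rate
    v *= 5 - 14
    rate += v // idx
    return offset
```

15

Transformed code:
def proc(idx, offset):
    j = []
    for offset in rate:
        if 0 == 33 >= offset:
            j.append(6)
    n = 35 <= 40
    idx += 16 * 24
    rate = rate // (n >= 21)
    v = 30
    if 19 < idx:
        n += emit(idx)
    n -= idx % rate
    v *= 5 - 14
    rate += v // idx
    return offset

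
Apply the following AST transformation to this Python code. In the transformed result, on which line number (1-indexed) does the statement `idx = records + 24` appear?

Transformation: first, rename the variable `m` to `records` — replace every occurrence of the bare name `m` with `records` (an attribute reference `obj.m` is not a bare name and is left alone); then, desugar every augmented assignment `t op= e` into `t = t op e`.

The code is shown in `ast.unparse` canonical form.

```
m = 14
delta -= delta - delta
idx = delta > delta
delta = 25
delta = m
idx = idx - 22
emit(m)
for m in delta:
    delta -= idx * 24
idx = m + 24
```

Transformed code:
records = 14
delta = delta - (delta - delta)
idx = delta > delta
delta = 25
delta = records
idx = idx - 22
emit(records)
for records in delta:
    delta = delta - idx * 24
idx = records + 24

10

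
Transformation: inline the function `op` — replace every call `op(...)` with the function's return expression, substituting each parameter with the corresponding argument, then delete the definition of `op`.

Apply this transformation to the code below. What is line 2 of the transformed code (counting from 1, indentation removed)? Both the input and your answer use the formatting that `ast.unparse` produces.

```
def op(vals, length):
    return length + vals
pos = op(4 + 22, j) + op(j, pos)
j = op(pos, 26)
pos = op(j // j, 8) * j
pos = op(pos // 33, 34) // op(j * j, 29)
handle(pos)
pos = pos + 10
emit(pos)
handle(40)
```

Transformed code:
pos = j + (4 + 22) + (pos + j)
j = 26 + pos
pos = (8 + j // j) * j
pos = (34 + pos // 33) // (29 + j * j)
handle(pos)
pos = pos + 10
emit(pos)
handle(40)

j = 26 + pos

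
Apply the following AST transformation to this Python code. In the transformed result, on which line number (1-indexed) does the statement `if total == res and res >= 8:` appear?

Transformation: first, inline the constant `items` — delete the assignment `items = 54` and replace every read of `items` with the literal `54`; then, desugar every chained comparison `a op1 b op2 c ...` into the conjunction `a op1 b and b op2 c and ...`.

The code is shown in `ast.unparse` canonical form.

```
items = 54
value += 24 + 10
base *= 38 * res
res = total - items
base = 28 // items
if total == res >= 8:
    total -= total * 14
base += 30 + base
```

5

Transformed code:
value += 24 + 10
base *= 38 * res
res = total - 54
base = 28 // 54
if total == res and res >= 8:
    total -= total * 14
base += 30 + base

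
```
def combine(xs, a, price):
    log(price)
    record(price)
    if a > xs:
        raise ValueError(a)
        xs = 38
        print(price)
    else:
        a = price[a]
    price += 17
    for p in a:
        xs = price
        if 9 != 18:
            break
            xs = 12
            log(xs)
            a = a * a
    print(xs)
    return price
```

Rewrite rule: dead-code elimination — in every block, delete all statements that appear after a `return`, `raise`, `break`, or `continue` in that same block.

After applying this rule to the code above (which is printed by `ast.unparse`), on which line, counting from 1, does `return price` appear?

Transformed code:
def combine(xs, a, price):
    log(price)
    record(price)
    if a > xs:
        raise ValueError(a)
    else:
        a = price[a]
    price += 17
    for p in a:
        xs = price
        if 9 != 18:
            break
    print(xs)
    return price

14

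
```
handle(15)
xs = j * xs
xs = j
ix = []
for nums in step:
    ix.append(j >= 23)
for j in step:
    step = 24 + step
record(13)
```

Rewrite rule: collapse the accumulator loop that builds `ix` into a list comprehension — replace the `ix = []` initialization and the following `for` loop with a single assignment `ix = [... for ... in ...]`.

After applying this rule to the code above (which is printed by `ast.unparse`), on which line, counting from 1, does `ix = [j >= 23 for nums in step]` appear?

Transformed code:
handle(15)
xs = j * xs
xs = j
ix = [j >= 23 for nums in step]
for j in step:
    step = 24 + step
record(13)

4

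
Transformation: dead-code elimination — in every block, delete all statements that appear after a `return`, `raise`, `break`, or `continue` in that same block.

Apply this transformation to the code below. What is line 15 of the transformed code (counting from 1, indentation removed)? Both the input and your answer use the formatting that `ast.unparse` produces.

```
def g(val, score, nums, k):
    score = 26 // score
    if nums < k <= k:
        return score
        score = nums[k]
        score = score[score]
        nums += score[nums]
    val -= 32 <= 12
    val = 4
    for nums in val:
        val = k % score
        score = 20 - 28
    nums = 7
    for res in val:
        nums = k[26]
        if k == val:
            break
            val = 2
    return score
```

Transformed code:
def g(val, score, nums, k):
    score = 26 // score
    if nums < k <= k:
        return score
    val -= 32 <= 12
    val = 4
    for nums in val:
        val = k % score
        score = 20 - 28
    nums = 7
    for res in val:
        nums = k[26]
        if k == val:
            break
    return score

return score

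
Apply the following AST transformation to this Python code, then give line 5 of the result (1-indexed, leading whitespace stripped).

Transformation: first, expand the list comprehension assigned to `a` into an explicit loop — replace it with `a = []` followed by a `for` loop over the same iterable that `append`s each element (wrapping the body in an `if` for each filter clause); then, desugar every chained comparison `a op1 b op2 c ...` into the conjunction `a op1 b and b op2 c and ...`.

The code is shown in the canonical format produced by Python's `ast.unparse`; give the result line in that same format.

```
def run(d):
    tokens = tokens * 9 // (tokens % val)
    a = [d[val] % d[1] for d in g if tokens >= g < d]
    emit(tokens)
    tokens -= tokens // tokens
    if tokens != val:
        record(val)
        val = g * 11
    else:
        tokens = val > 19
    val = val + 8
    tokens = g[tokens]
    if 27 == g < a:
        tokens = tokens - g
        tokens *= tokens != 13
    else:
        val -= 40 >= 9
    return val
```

if tokens >= g and g < d:

Transformed code:
def run(d):
    tokens = tokens * 9 // (tokens % val)
    a = []
    for d in g:
        if tokens >= g and g < d:
            a.append(d[val] % d[1])
    emit(tokens)
    tokens -= tokens // tokens
    if tokens != val:
        record(val)
        val = g * 11
    else:
        tokens = val > 19
    val = val + 8
    tokens = g[tokens]
    if 27 == g and g < a:
        tokens = tokens - g
        tokens *= tokens != 13
    else:
        val -= 40 >= 9
    return val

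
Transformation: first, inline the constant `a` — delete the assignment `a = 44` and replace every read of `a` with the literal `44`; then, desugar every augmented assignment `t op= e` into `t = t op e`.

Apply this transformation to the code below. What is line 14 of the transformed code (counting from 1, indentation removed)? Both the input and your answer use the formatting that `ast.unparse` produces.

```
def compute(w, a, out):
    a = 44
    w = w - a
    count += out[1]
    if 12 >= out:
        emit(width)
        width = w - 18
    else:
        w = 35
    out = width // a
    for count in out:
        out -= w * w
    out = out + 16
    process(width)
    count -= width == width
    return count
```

Transformed code:
def compute(w, a, out):
    w = w - 44
    count = count + out[1]
    if 12 >= out:
        emit(width)
        width = w - 18
    else:
        w = 35
    out = width // 44
    for count in out:
        out = out - w * w
    out = out + 16
    process(width)
    count = count - (width == width)
    return count

count = count - (width == width)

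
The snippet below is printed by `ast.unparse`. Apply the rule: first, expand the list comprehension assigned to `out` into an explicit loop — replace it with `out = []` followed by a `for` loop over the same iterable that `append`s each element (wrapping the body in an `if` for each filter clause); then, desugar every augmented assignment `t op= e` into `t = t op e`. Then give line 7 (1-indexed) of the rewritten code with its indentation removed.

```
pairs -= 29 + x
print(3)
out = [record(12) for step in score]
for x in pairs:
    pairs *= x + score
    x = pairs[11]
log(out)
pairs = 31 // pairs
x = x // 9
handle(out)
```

pairs = pairs * (x + score)

Transformed code:
pairs = pairs - (29 + x)
print(3)
out = []
for step in score:
    out.append(record(12))
for x in pairs:
    pairs = pairs * (x + score)
    x = pairs[11]
log(out)
pairs = 31 // pairs
x = x // 9
handle(out)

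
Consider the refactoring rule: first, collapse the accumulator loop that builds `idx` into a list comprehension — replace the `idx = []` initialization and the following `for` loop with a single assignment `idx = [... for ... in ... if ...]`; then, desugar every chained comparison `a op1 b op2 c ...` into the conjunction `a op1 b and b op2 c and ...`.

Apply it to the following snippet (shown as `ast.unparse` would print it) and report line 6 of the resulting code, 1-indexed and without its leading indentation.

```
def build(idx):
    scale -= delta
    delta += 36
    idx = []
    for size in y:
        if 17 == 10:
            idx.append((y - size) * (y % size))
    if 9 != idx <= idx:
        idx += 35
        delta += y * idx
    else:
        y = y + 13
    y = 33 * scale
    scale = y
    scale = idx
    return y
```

idx += 35

Transformed code:
def build(idx):
    scale -= delta
    delta += 36
    idx = [(y - size) * (y % size) for size in y if 17 == 10]
    if 9 != idx and idx <= idx:
        idx += 35
        delta += y * idx
    else:
        y = y + 13
    y = 33 * scale
    scale = y
    scale = idx
    return y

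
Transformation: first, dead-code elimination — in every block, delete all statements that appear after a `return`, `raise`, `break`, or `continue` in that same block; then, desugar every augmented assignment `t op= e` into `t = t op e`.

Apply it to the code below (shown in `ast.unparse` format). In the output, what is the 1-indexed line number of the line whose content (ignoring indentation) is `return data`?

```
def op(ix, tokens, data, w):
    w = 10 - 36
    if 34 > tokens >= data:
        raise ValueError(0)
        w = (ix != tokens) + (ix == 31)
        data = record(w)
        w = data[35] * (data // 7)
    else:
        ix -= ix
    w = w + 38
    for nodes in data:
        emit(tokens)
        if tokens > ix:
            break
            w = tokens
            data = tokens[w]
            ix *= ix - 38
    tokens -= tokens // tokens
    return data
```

Transformed code:
def op(ix, tokens, data, w):
    w = 10 - 36
    if 34 > tokens >= data:
        raise ValueError(0)
    else:
        ix = ix - ix
    w = w + 38
    for nodes in data:
        emit(tokens)
        if tokens > ix:
            break
    tokens = tokens - tokens // tokens
    return data

13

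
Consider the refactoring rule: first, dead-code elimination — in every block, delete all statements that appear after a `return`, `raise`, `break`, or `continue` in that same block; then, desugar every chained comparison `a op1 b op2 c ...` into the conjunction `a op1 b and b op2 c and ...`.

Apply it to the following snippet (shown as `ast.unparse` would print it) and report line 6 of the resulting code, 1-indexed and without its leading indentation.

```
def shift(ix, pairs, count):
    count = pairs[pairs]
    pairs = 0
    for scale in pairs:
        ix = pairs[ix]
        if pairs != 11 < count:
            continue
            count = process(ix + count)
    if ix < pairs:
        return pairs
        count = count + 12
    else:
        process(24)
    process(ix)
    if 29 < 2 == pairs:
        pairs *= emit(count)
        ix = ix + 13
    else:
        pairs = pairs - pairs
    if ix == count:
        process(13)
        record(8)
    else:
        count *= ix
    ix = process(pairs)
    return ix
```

Transformed code:
def shift(ix, pairs, count):
    count = pairs[pairs]
    pairs = 0
    for scale in pairs:
        ix = pairs[ix]
        if pairs != 11 and 11 < count:
            continue
    if ix < pairs:
        return pairs
    else:
        process(24)
    process(ix)
    if 29 < 2 and 2 == pairs:
        pairs *= emit(count)
        ix = ix + 13
    else:
        pairs = pairs - pairs
    if ix == count:
        process(13)
        record(8)
    else:
        count *= ix
    ix = process(pairs)
    return ix

if pairs != 11 and 11 < count:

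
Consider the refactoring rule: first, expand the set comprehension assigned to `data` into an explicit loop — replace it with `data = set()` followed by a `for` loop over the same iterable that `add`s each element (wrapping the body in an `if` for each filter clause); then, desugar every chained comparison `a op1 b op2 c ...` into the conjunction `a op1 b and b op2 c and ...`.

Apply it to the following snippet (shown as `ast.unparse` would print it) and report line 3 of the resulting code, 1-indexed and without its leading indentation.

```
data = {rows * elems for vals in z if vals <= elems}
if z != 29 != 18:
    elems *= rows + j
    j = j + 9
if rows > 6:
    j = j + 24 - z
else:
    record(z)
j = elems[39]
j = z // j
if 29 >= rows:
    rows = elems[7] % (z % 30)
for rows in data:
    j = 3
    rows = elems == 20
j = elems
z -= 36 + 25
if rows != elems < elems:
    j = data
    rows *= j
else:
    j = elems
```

if vals <= elems:

Transformed code:
data = set()
for vals in z:
    if vals <= elems:
        data.add(rows * elems)
if z != 29 and 29 != 18:
    elems *= rows + j
    j = j + 9
if rows > 6:
    j = j + 24 - z
else:
    record(z)
j = elems[39]
j = z // j
if 29 >= rows:
    rows = elems[7] % (z % 30)
for rows in data:
    j = 3
    rows = elems == 20
j = elems
z -= 36 + 25
if rows != elems and elems < elems:
    j = data
    rows *= j
else:
    j = elems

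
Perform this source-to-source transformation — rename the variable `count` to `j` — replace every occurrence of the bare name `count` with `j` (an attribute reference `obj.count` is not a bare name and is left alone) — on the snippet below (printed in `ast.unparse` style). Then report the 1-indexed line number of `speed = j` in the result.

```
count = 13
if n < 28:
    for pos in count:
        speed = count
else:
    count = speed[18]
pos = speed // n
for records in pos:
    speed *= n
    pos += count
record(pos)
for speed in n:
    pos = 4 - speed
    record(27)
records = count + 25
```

4

Transformed code:
j = 13
if n < 28:
    for pos in j:
        speed = j
else:
    j = speed[18]
pos = speed // n
for records in pos:
    speed *= n
    pos += j
record(pos)
for speed in n:
    pos = 4 - speed
    record(27)
records = j + 25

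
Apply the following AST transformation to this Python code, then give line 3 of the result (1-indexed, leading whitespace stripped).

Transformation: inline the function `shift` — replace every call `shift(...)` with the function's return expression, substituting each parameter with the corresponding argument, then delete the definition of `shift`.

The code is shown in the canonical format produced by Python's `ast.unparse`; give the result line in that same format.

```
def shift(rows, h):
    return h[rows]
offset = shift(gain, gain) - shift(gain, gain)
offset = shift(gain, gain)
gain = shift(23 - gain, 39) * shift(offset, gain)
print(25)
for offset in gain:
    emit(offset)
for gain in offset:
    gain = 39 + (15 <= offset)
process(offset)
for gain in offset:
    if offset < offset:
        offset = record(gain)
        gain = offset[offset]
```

Transformed code:
offset = gain[gain] - gain[gain]
offset = gain[gain]
gain = 39[23 - gain] * gain[offset]
print(25)
for offset in gain:
    emit(offset)
for gain in offset:
    gain = 39 + (15 <= offset)
process(offset)
for gain in offset:
    if offset < offset:
        offset = record(gain)
        gain = offset[offset]

gain = 39[23 - gain] * gain[offset]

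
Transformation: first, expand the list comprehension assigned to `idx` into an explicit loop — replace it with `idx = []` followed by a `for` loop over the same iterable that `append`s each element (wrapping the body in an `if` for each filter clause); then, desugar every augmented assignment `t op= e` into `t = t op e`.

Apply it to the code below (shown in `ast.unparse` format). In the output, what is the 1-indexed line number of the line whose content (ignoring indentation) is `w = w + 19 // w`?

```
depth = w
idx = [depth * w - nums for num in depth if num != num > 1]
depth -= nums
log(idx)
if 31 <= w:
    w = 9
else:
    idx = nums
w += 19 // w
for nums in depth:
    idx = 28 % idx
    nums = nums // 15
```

12

Transformed code:
depth = w
idx = []
for num in depth:
    if num != num > 1:
        idx.append(depth * w - nums)
depth = depth - nums
log(idx)
if 31 <= w:
    w = 9
else:
    idx = nums
w = w + 19 // w
for nums in depth:
    idx = 28 % idx
    nums = nums // 15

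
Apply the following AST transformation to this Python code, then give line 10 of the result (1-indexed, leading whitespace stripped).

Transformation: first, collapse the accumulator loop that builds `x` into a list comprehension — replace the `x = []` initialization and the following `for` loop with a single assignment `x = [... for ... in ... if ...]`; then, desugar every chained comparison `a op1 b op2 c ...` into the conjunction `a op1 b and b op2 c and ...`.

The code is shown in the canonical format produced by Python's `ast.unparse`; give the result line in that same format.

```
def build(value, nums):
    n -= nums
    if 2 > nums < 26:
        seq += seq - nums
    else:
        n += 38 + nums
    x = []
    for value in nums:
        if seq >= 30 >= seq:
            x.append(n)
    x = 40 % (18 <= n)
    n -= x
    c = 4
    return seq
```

c = 4

Transformed code:
def build(value, nums):
    n -= nums
    if 2 > nums and nums < 26:
        seq += seq - nums
    else:
        n += 38 + nums
    x = [n for value in nums if seq >= 30 and 30 >= seq]
    x = 40 % (18 <= n)
    n -= x
    c = 4
    return seq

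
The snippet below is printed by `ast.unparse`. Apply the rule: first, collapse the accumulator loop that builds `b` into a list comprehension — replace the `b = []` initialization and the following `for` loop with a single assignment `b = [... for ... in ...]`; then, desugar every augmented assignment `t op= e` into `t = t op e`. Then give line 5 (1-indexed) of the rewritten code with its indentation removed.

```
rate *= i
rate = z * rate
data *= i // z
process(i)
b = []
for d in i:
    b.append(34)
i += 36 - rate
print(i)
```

Transformed code:
rate = rate * i
rate = z * rate
data = data * (i // z)
process(i)
b = [34 for d in i]
i = i + (36 - rate)
print(i)

b = [34 for d in i]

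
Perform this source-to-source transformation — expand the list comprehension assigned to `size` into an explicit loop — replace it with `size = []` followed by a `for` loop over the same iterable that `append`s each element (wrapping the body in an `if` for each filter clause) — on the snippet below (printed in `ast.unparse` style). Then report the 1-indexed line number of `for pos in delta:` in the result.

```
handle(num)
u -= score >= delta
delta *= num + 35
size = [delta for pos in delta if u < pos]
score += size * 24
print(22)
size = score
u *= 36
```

5

Transformed code:
handle(num)
u -= score >= delta
delta *= num + 35
size = []
for pos in delta:
    if u < pos:
        size.append(delta)
score += size * 24
print(22)
size = score
u *= 36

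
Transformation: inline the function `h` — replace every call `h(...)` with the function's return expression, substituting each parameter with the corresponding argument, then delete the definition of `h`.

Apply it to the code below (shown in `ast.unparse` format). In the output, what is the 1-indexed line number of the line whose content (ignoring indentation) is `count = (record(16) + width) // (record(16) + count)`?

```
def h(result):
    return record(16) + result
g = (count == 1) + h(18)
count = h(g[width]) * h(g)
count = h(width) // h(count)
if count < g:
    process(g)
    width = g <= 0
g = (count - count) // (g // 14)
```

3

Transformed code:
g = (count == 1) + (record(16) + 18)
count = (record(16) + g[width]) * (record(16) + g)
count = (record(16) + width) // (record(16) + count)
if count < g:
    process(g)
    width = g <= 0
g = (count - count) // (g // 14)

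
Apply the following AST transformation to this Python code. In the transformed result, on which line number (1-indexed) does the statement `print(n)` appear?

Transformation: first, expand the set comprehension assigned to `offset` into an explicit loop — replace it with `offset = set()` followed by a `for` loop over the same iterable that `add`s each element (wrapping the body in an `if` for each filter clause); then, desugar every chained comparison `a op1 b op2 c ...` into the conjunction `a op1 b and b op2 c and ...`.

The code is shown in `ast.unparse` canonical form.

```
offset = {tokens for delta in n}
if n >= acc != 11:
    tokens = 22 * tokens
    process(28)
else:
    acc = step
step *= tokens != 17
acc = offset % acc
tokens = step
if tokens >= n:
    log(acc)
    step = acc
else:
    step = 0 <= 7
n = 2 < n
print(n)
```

18

Transformed code:
offset = set()
for delta in n:
    offset.add(tokens)
if n >= acc and acc != 11:
    tokens = 22 * tokens
    process(28)
else:
    acc = step
step *= tokens != 17
acc = offset % acc
tokens = step
if tokens >= n:
    log(acc)
    step = acc
else:
    step = 0 <= 7
n = 2 < n
print(n)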